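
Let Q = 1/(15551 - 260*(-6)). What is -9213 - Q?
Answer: -157643644/17111 ≈ -9213.0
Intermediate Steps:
Q = 1/17111 (Q = 1/(15551 + 1560) = 1/17111 ≈ 5.8442e-5)
-9213 - Q = -9213 - 1*1/17111 = -9213 - 1/17111 = -157643644/17111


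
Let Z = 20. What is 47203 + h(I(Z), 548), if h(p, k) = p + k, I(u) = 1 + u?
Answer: 47772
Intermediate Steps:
h(p, k) = k + p
47203 + h(I(Z), 548) = 47203 + (548 + (1 + 20)) = 47203 + (548 + 21) = 47203 + 569 = 47772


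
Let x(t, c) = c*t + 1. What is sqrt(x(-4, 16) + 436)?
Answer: sqrt(373) ≈ 19.313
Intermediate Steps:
x(t, c) = 1 + c*t
sqrt(x(-4, 16) + 436) = sqrt((1 + 16*(-4)) + 436) = sqrt((1 - 64) + 436) = sqrt(-63 + 436) = sqrt(373)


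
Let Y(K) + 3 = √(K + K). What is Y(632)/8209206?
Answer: -1/2736402 + 2*√79/4104603 ≈ 3.9654e-6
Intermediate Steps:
Y(K) = -3 + √2*√K (Y(K) = -3 + √(K + K) = -3 + √(2*K) = -3 + √2*√K)
Y(632)/8209206 = (-3 + √2*√632)/8209206 = (-3 + √2*(2*√158))*(1/8209206) = (-3 + 4*√79)*(1/8209206) = -1/2736402 + 2*√79/4104603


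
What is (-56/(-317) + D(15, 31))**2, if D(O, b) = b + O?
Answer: 214271044/100489 ≈ 2132.3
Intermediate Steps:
D(O, b) = O + b
(-56/(-317) + D(15, 31))**2 = (-56/(-317) + (15 + 31))**2 = (-56*(-1/317) + 46)**2 = (56/317 + 46)**2 = (14638/317)**2 = 214271044/100489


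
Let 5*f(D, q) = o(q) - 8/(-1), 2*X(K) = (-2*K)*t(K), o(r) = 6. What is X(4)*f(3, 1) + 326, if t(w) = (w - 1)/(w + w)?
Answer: 1609/5 ≈ 321.80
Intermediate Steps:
t(w) = (-1 + w)/(2*w) (t(w) = (-1 + w)/((2*w)) = (-1 + w)*(1/(2*w)) = (-1 + w)/(2*w))
X(K) = ½ - K/2 (X(K) = ((-2*K)*((-1 + K)/(2*K)))/2 = (1 - K)/2 = ½ - K/2)
f(D, q) = 14/5 (f(D, q) = (6 - 8/(-1))/5 = (6 - 8*(-1))/5 = (6 - 1*(-8))/5 = (6 + 8)/5 = (⅕)*14 = 14/5)
X(4)*f(3, 1) + 326 = (½ - ½*4)*(14/5) + 326 = (½ - 2)*(14/5) + 326 = -3/2*14/5 + 326 = -21/5 + 326 = 1609/5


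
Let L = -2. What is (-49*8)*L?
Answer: 784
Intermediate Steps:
(-49*8)*L = -49*8*(-2) = -392*(-2) = 784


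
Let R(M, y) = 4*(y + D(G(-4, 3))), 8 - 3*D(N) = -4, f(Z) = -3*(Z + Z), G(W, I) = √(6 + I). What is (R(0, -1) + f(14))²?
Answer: 5184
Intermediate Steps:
f(Z) = -6*Z
D(N) = 4 (D(N) = 8/3 - ⅓*(-4) = 8/3 + 4/3 = 4)
R(M, y) = 16 + 4*y (R(M, y) = 4*(y + 4) = 4*(4 + y) = 16 + 4*y)
(R(0, -1) + f(14))² = ((16 + 4*(-1)) - 6*14)² = ((16 - 4) - 84)² = (12 - 84)² = (-72)² = 5184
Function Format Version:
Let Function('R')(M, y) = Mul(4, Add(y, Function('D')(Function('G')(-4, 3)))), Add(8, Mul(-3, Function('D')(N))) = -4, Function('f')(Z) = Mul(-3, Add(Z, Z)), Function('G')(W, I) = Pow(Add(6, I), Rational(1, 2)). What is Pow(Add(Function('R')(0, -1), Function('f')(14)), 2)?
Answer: 5184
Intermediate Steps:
Function('f')(Z) = Mul(-6, Z) (Function('f')(Z) = Mul(-3, Mul(2, Z)) = Mul(-6, Z))
Function('D')(N) = 4 (Function('D')(N) = Add(Rational(8, 3), Mul(Rational(-1, 3), -4)) = Add(Rational(8, 3), Rational(4, 3)) = 4)
Function('R')(M, y) = Add(16, Mul(4, y)) (Function('R')(M, y) = Mul(4, Add(y, 4)) = Mul(4, Add(4, y)) = Add(16, Mul(4, y)))
Pow(Add(Function('R')(0, -1), Function('f')(14)), 2) = Pow(Add(Add(16, Mul(4, -1)), Mul(-6, 14)), 2) = Pow(Add(Add(16, -4), -84), 2) = Pow(Add(12, -84), 2) = Pow(-72, 2) = 5184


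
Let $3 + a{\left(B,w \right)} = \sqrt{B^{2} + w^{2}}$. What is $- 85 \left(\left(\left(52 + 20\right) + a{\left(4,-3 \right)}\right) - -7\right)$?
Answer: $-6885$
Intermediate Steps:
$a{\left(B,w \right)} = -3 + \sqrt{B^{2} + w^{2}}$
$- 85 \left(\left(\left(52 + 20\right) + a{\left(4,-3 \right)}\right) - -7\right) = - 85 \left(\left(\left(52 + 20\right) - \left(3 - \sqrt{4^{2} + \left(-3\right)^{2}}\right)\right) - -7\right) = - 85 \left(\left(72 - \left(3 - \sqrt{16 + 9}\right)\right) + \left(12 - 5\right)\right) = - 85 \left(\left(72 - \left(3 - \sqrt{25}\right)\right) + 7\right) = - 85 \left(\left(72 + \left(-3 + 5\right)\right) + 7\right) = - 85 \left(\left(72 + 2\right) + 7\right) = - 85 \left(74 + 7\right) = \left(-85\right) 81 = -6885$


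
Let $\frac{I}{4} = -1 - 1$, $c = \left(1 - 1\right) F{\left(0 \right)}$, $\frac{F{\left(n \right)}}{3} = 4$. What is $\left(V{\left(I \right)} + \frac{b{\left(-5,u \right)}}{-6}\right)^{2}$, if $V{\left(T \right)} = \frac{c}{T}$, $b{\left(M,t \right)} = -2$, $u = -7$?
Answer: $\frac{1}{9} \approx 0.11111$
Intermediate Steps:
$F{\left(n \right)} = 12$ ($F{\left(n \right)} = 3 \cdot 4 = 12$)
$c = 0$ ($c = \left(1 - 1\right) 12 = 0 \cdot 12 = 0$)
$I = -8$ ($I = 4 \left(-1 - 1\right) = 4 \left(-2\right) = -8$)
$V{\left(T \right)} = 0$ ($V{\left(T \right)} = \frac{0}{T} = 0$)
$\left(V{\left(I \right)} + \frac{b{\left(-5,u \right)}}{-6}\right)^{2} = \left(0 - \frac{2}{-6}\right)^{2} = \left(0 - - \frac{1}{3}\right)^{2} = \left(0 + \frac{1}{3}\right)^{2} = \left(\frac{1}{3}\right)^{2} = \frac{1}{9}$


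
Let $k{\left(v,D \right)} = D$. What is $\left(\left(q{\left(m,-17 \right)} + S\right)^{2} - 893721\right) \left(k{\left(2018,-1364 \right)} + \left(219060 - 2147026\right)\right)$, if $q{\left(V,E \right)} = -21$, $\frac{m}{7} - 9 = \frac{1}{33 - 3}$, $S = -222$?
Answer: $1610357729760$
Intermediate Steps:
$m = \frac{1897}{30}$ ($m = 63 + \frac{7}{33 - 3} = 63 + \frac{7}{30} = \frac{1897}{30} \approx 63.233$)
$\left(\left(q{\left(m,-17 \right)} + S\right)^{2} - 893721\right) \left(k{\left(2018,-1364 \right)} + \left(219060 - 2147026\right)\right) = \left(\left(-21 - 222\right)^{2} - 893721\right) \left(-1364 + \left(219060 - 2147026\right)\right) = \left(\left(-243\right)^{2} - 893721\right) \left(-1364 + \left(219060 - 2147026\right)\right) = \left(59049 - 893721\right) \left(-1364 - 1927966\right) = \left(-834672\right) \left(-1929330\right) = 1610357729760$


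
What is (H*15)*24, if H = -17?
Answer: -6120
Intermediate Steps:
(H*15)*24 = -17*15*24 = -255*24 = -6120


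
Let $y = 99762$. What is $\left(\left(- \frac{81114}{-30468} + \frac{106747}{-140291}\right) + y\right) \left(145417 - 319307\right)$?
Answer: $- \frac{6179317973663157855}{356198849} \approx -1.7348 \cdot 10^{10}$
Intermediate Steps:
$\left(\left(- \frac{81114}{-30468} + \frac{106747}{-140291}\right) + y\right) \left(145417 - 319307\right) = \left(\left(- \frac{81114}{-30468} + \frac{106747}{-140291}\right) + 99762\right) \left(145417 - 319307\right) = \left(\left(\left(-81114\right) \left(- \frac{1}{30468}\right) + 106747 \left(- \frac{1}{140291}\right)\right) + 99762\right) \left(-173890\right) = \left(\left(\frac{13519}{5078} - \frac{106747}{140291}\right) + 99762\right) \left(-173890\right) = \left(\frac{1354532763}{712397698} + 99762\right) \left(-173890\right) = \frac{71071573680639}{712397698} \left(-173890\right) = - \frac{6179317973663157855}{356198849}$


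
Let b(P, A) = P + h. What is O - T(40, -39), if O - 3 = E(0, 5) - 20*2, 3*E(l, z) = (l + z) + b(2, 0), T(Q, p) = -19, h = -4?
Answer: -17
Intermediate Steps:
b(P, A) = -4 + P (b(P, A) = P - 4 = -4 + P)
E(l, z) = -2/3 + l/3 + z/3 (E(l, z) = ((l + z) + (-4 + 2))/3 = ((l + z) - 2)/3 = (-2 + l + z)/3 = -2/3 + l/3 + z/3)
O = -36 (O = 3 + ((-2/3 + (1/3)*0 + (1/3)*5) - 20*2) = 3 + ((-2/3 + 0 + 5/3) - 40) = 3 + (1 - 40) = 3 - 39 = -36)
O - T(40, -39) = -36 - 1*(-19) = -36 + 19 = -17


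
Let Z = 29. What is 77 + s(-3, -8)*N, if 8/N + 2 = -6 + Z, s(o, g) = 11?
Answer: 1705/21 ≈ 81.190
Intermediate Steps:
N = 8/21 (N = 8/(-2 + (-6 + 29)) = 8/(-2 + 23) = 8/21 ≈ 0.38095)
77 + s(-3, -8)*N = 77 + 11*(8/21) = 77 + 88/21 = 1705/21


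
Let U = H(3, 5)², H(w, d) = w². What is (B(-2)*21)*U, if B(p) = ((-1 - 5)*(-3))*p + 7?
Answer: -49329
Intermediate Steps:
U = 81 (U = (3²)² = 9² = 81)
B(p) = 7 + 18*p (B(p) = (-6*(-3))*p + 7 = 18*p + 7 = 7 + 18*p)
(B(-2)*21)*U = ((7 + 18*(-2))*21)*81 = ((7 - 36)*21)*81 = -29*21*81 = -609*81 = -49329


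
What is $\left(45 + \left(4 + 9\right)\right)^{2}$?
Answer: $3364$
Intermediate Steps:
$\left(45 + \left(4 + 9\right)\right)^{2} = \left(45 + 13\right)^{2} = 58^{2} = 3364$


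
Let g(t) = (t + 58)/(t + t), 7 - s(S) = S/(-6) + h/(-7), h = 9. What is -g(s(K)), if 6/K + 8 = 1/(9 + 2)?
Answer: -40291/9938 ≈ -4.0542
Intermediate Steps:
K = -22/29 (K = 6/(-8 + 1/(9 + 2)) = 6/(-8 + 1/11) = 6/(-87/11) = 6*(-11/87) = -22/29 ≈ -0.75862)
s(S) = 58/7 + S/6 (s(S) = 7 - (S/(-6) + 9/(-7)) = 7 - (S*(-⅙) + 9*(-⅐)) = 7 - (-S/6 - 9/7) = 7 - (-9/7 - S/6) = 7 + (9/7 + S/6) = 58/7 + S/6)
g(t) = (58 + t)/(2*t) (g(t) = (58 + t)/((2*t)) = (58 + t)*(1/(2*t)) = (58 + t)/(2*t))
-g(s(K)) = -(58 + (58/7 + (⅙)*(-22/29)))/(2*(58/7 + (⅙)*(-22/29))) = -(58 + (58/7 - 11/87))/(2*(58/7 - 11/87)) = -(58 + 4969/609)/(2*4969/609) = -609*40291/(2*4969*609) = -1*40291/9938 = -40291/9938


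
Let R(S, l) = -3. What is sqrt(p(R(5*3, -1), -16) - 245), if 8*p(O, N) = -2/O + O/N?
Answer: I*sqrt(564234)/48 ≈ 15.649*I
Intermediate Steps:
p(O, N) = -1/(4*O) + O/(8*N) (p(O, N) = (-2/O + O/N)/8 = -1/(4*O) + O/(8*N))
sqrt(p(R(5*3, -1), -16) - 245) = sqrt((-1/4/(-3) + (1/8)*(-3)/(-16)) - 245) = sqrt((-1/4*(-1/3) + (1/8)*(-3)*(-1/16)) - 245) = sqrt((1/12 + 3/128) - 245) = sqrt(41/384 - 245) = sqrt(-94039/384) = I*sqrt(564234)/48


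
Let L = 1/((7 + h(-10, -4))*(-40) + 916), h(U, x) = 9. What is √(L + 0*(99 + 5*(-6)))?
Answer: √69/138 ≈ 0.060193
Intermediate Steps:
L = 1/276 (L = 1/((7 + 9)*(-40) + 916) = 1/(16*(-40) + 916) = 1/(-640 + 916) = 1/276 ≈ 0.0036232)
√(L + 0*(99 + 5*(-6))) = √(1/276 + 0*(99 + 5*(-6))) = √(1/276 + 0*(99 - 30)) = √(1/276 + 0*69) = √(1/276 + 0) = √(1/276) = √69/138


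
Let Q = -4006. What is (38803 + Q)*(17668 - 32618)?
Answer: -520215150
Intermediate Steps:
(38803 + Q)*(17668 - 32618) = (38803 - 4006)*(17668 - 32618) = 34797*(-14950) = -520215150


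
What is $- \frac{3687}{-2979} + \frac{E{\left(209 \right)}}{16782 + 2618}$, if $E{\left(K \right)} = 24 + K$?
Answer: $\frac{24073969}{19264200} \approx 1.2497$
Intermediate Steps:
$- \frac{3687}{-2979} + \frac{E{\left(209 \right)}}{16782 + 2618} = - \frac{3687}{-2979} + \frac{24 + 209}{16782 + 2618} = \left(-3687\right) \left(- \frac{1}{2979}\right) + \frac{233}{19400} = \frac{1229}{993} + 233 \cdot \frac{1}{19400} = \frac{1229}{993} + \frac{233}{19400} = \frac{24073969}{19264200}$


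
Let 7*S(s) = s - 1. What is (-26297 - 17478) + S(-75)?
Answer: -306501/7 ≈ -43786.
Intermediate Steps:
S(s) = -1/7 + s/7 (S(s) = (s - 1)/7 = (-1 + s)/7 = -1/7 + s/7)
(-26297 - 17478) + S(-75) = (-26297 - 17478) + (-1/7 + (1/7)*(-75)) = -43775 + (-1/7 - 75/7) = -43775 - 76/7 = -306501/7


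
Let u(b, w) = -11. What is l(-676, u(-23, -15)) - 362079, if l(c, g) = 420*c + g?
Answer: -646010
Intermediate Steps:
l(c, g) = g + 420*c
l(-676, u(-23, -15)) - 362079 = (-11 + 420*(-676)) - 362079 = (-11 - 283920) - 362079 = -283931 - 362079 = -646010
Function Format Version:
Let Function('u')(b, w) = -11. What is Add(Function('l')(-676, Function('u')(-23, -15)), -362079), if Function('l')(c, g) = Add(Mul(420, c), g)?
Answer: -646010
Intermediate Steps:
Function('l')(c, g) = Add(g, Mul(420, c))
Add(Function('l')(-676, Function('u')(-23, -15)), -362079) = Add(Add(-11, Mul(420, -676)), -362079) = Add(Add(-11, -283920), -362079) = Add(-283931, -362079) = -646010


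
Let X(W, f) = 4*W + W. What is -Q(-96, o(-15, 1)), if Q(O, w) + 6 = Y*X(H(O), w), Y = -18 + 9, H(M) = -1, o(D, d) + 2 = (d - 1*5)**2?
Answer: -39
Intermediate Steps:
o(D, d) = -2 + (-5 + d)**2 (o(D, d) = -2 + (d - 1*5)**2 = -2 + (d - 5)**2 = -2 + (-5 + d)**2)
Y = -9
X(W, f) = 5*W
Q(O, w) = 39 (Q(O, w) = -6 - 45*(-1) = -6 - 9*(-5) = -6 + 45 = 39)
-Q(-96, o(-15, 1)) = -1*39 = -39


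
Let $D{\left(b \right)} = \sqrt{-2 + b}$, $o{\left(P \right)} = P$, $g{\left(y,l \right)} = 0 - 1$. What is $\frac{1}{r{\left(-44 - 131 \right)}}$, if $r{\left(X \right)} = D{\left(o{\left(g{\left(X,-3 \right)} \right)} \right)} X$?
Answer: $\frac{i \sqrt{3}}{525} \approx 0.0032991 i$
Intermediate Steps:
$g{\left(y,l \right)} = -1$
$r{\left(X \right)} = i X \sqrt{3}$ ($r{\left(X \right)} = \sqrt{-2 - 1} X = \sqrt{-3} X = i \sqrt{3} X = i X \sqrt{3}$)
$\frac{1}{r{\left(-44 - 131 \right)}} = \frac{1}{i \left(-44 - 131\right) \sqrt{3}} = \frac{1}{i \left(-175\right) \sqrt{3}} = \frac{1}{\left(-175\right) i \sqrt{3}} = \frac{i \sqrt{3}}{525}$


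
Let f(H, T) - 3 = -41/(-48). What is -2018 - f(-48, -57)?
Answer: -97049/48 ≈ -2021.9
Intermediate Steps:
f(H, T) = 185/48 (f(H, T) = 3 - 41/(-48) = 3 - 41*(-1/48) = 3 + 41/48 = 185/48)
-2018 - f(-48, -57) = -2018 - 1*185/48 = -2018 - 185/48 = -97049/48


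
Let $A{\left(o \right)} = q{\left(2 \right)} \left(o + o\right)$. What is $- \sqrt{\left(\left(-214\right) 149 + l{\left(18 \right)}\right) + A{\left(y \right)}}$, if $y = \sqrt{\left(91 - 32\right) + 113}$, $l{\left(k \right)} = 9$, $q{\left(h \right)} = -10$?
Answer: $- i \sqrt{31877 + 40 \sqrt{43}} \approx - 179.27 i$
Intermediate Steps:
$y = 2 \sqrt{43}$ ($y = \sqrt{59 + 113} = \sqrt{172} = 2 \sqrt{43} \approx 13.115$)
$A{\left(o \right)} = - 20 o$ ($A{\left(o \right)} = - 10 \left(o + o\right) = - 10 \cdot 2 o = - 20 o$)
$- \sqrt{\left(\left(-214\right) 149 + l{\left(18 \right)}\right) + A{\left(y \right)}} = - \sqrt{\left(\left(-214\right) 149 + 9\right) - 20 \cdot 2 \sqrt{43}} = - \sqrt{\left(-31886 + 9\right) - 40 \sqrt{43}} = - \sqrt{-31877 - 40 \sqrt{43}}$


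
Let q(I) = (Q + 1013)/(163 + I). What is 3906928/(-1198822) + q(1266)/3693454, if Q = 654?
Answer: -10310276048615287/3163658749543826 ≈ -3.2590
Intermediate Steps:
q(I) = 1667/(163 + I) (q(I) = (654 + 1013)/(163 + I) = 1667/(163 + I))
3906928/(-1198822) + q(1266)/3693454 = 3906928/(-1198822) + (1667/(163 + 1266))/3693454 = 3906928*(-1/1198822) + (1667/1429)*(1/3693454) = -1953464/599411 + (1667*(1/1429))*(1/3693454) = -1953464/599411 + (1667/1429)*(1/3693454) = -1953464/599411 + 1667/5277945766 = -10310276048615287/3163658749543826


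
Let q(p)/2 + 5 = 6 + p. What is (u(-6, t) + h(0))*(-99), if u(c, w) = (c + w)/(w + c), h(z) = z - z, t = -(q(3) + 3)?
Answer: -99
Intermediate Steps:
q(p) = 2 + 2*p (q(p) = -10 + 2*(6 + p) = -10 + (12 + 2*p) = 2 + 2*p)
t = -11 (t = -((2 + 2*3) + 3) = -((2 + 6) + 3) = -(8 + 3) = -1*11 = -11)
h(z) = 0
u(c, w) = 1 (u(c, w) = (c + w)/(c + w) = 1)
(u(-6, t) + h(0))*(-99) = (1 + 0)*(-99) = 1*(-99) = -99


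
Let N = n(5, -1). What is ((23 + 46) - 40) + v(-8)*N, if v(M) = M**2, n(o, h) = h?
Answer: -35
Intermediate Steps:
N = -1
((23 + 46) - 40) + v(-8)*N = ((23 + 46) - 40) + (-8)**2*(-1) = (69 - 40) + 64*(-1) = 29 - 64 = -35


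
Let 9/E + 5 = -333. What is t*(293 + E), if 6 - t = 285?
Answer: -27627975/338 ≈ -81740.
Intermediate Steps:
E = -9/338 (E = 9/(-5 - 333) = 9/(-338) = 9*(-1/338) = -9/338 ≈ -0.026627)
t = -279 (t = 6 - 1*285 = 6 - 285 = -279)
t*(293 + E) = -279*(293 - 9/338) = -279*99025/338 = -27627975/338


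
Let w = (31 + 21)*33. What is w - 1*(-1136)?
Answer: 2852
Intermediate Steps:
w = 1716 (w = 52*33 = 1716)
w - 1*(-1136) = 1716 - 1*(-1136) = 1716 + 1136 = 2852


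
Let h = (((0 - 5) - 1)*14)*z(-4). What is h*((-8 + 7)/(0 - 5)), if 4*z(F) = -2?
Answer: 42/5 ≈ 8.4000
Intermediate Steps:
z(F) = -½ (z(F) = (¼)*(-2) = -½)
h = 42 (h = (((0 - 5) - 1)*14)*(-½) = ((-5 - 1)*14)*(-½) = -6*14*(-½) = -84*(-½) = 42)
h*((-8 + 7)/(0 - 5)) = 42*((-8 + 7)/(0 - 5)) = 42*(-1/(-5)) = 42*(-1*(-⅕)) = 42*(⅕) = 42/5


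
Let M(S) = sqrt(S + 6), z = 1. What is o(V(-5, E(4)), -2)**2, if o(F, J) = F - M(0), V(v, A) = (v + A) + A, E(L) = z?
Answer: (3 + sqrt(6))**2 ≈ 29.697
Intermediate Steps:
E(L) = 1
V(v, A) = v + 2*A (V(v, A) = (A + v) + A = v + 2*A)
M(S) = sqrt(6 + S)
o(F, J) = F - sqrt(6) (o(F, J) = F - sqrt(6 + 0) = F - sqrt(6))
o(V(-5, E(4)), -2)**2 = ((-5 + 2*1) - sqrt(6))**2 = ((-5 + 2) - sqrt(6))**2 = (-3 - sqrt(6))**2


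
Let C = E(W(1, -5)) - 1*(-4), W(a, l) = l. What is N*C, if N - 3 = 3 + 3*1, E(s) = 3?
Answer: 63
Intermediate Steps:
N = 9 (N = 3 + (3 + 3*1) = 3 + (3 + 3) = 3 + 6 = 9)
C = 7 (C = 3 - 1*(-4) = 3 + 4 = 7)
N*C = 9*7 = 63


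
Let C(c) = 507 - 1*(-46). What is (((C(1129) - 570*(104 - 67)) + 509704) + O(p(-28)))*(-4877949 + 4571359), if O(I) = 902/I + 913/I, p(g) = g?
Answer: -2099353716995/14 ≈ -1.4995e+11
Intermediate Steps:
C(c) = 553 (C(c) = 507 + 46 = 553)
O(I) = 1815/I
(((C(1129) - 570*(104 - 67)) + 509704) + O(p(-28)))*(-4877949 + 4571359) = (((553 - 570*(104 - 67)) + 509704) + 1815/(-28))*(-4877949 + 4571359) = (((553 - 570*37) + 509704) + 1815*(-1/28))*(-306590) = (((553 - 21090) + 509704) - 1815/28)*(-306590) = ((-20537 + 509704) - 1815/28)*(-306590) = (489167 - 1815/28)*(-306590) = (13694861/28)*(-306590) = -2099353716995/14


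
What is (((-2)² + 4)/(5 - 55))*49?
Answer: -196/25 ≈ -7.8400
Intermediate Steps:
(((-2)² + 4)/(5 - 55))*49 = ((4 + 4)/(-50))*49 = (8*(-1/50))*49 = -4/25*49 = -196/25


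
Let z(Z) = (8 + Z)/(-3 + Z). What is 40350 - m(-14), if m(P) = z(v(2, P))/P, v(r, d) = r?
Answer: 282445/7 ≈ 40349.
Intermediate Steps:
z(Z) = (8 + Z)/(-3 + Z)
m(P) = -10/P (m(P) = ((8 + 2)/(-3 + 2))/P = (10/(-1))/P = (-1*10)/P = -10/P)
40350 - m(-14) = 40350 - (-10)/(-14) = 40350 - (-10)*(-1)/14 = 40350 - 1*5/7 = 40350 - 5/7 = 282445/7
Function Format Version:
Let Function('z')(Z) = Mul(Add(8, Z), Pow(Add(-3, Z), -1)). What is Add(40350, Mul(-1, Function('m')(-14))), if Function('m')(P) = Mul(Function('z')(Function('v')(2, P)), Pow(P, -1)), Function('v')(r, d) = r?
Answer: Rational(282445, 7) ≈ 40349.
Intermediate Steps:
Function('z')(Z) = Mul(Pow(Add(-3, Z), -1), Add(8, Z))
Function('m')(P) = Mul(-10, Pow(P, -1)) (Function('m')(P) = Mul(Mul(Pow(Add(-3, 2), -1), Add(8, 2)), Pow(P, -1)) = Mul(Mul(Pow(-1, -1), 10), Pow(P, -1)) = Mul(Mul(-1, 10), Pow(P, -1)) = Mul(-10, Pow(P, -1)))
Add(40350, Mul(-1, Function('m')(-14))) = Add(40350, Mul(-1, Mul(-10, Pow(-14, -1)))) = Add(40350, Mul(-1, Mul(-10, Rational(-1, 14)))) = Add(40350, Mul(-1, Rational(5, 7))) = Add(40350, Rational(-5, 7)) = Rational(282445, 7)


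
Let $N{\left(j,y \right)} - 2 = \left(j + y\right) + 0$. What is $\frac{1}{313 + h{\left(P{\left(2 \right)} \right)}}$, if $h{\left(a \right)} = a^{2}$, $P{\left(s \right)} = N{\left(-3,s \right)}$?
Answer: $\frac{1}{314} \approx 0.0031847$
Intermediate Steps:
$N{\left(j,y \right)} = 2 + j + y$ ($N{\left(j,y \right)} = 2 + \left(\left(j + y\right) + 0\right) = 2 + \left(j + y\right) = 2 + j + y$)
$P{\left(s \right)} = -1 + s$ ($P{\left(s \right)} = 2 - 3 + s = -1 + s$)
$\frac{1}{313 + h{\left(P{\left(2 \right)} \right)}} = \frac{1}{313 + \left(-1 + 2\right)^{2}} = \frac{1}{313 + 1^{2}} = \frac{1}{313 + 1} = \frac{1}{314}$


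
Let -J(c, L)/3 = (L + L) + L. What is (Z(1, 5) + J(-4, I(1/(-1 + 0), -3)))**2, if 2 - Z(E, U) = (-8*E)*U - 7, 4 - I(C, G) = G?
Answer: 196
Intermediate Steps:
I(C, G) = 4 - G
J(c, L) = -9*L (J(c, L) = -3*((L + L) + L) = -3*(2*L + L) = -9*L)
Z(E, U) = 9 + 8*E*U (Z(E, U) = 2 - ((-8*E)*U - 7) = 2 - (-8*E*U - 7) = 2 - (-7 - 8*E*U) = 2 + (7 + 8*E*U) = 9 + 8*E*U)
(Z(1, 5) + J(-4, I(1/(-1 + 0), -3)))**2 = ((9 + 8*1*5) - 9*(4 - 1*(-3)))**2 = ((9 + 40) - 9*(4 + 3))**2 = (49 - 9*7)**2 = (49 - 63)**2 = (-14)**2 = 196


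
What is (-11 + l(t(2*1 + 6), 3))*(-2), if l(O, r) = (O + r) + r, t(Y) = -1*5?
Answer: 20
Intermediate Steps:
t(Y) = -5
l(O, r) = O + 2*r
(-11 + l(t(2*1 + 6), 3))*(-2) = (-11 + (-5 + 2*3))*(-2) = (-11 + (-5 + 6))*(-2) = (-11 + 1)*(-2) = -10*(-2) = 20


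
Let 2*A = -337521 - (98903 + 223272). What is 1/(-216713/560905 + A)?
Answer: -560905/185013609153 ≈ -3.0317e-6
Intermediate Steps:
A = -329848 (A = (-337521 - (98903 + 223272))/2 = (-337521 - 1*322175)/2 = (-337521 - 322175)/2 = (½)*(-659696) = -329848)
1/(-216713/560905 + A) = 1/(-216713/560905 - 329848) = 1/(-185013609153/560905) = -560905/185013609153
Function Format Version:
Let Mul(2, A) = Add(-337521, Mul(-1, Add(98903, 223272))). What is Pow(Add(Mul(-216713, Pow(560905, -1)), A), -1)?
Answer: Rational(-560905, 185013609153) ≈ -3.0317e-6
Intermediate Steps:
A = -329848 (A = Mul(Rational(1, 2), Add(-337521, Mul(-1, Add(98903, 223272)))) = Mul(Rational(1, 2), Add(-337521, Mul(-1, 322175))) = Mul(Rational(1, 2), Add(-337521, -322175)) = Mul(Rational(1, 2), -659696) = -329848)
Pow(Add(Mul(-216713, Pow(560905, -1)), A), -1) = Pow(Add(Mul(-216713, Pow(560905, -1)), -329848), -1) = Pow(Add(Mul(-216713, Rational(1, 560905)), -329848), -1) = Pow(Add(Rational(-216713, 560905), -329848), -1) = Pow(Rational(-185013609153, 560905), -1) = Rational(-560905, 185013609153)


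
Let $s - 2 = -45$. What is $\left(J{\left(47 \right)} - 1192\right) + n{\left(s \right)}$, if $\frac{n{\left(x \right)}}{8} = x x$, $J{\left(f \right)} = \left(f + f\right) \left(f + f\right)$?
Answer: $22436$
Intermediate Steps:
$J{\left(f \right)} = 4 f^{2}$ ($J{\left(f \right)} = 2 f 2 f = 4 f^{2}$)
$s = -43$ ($s = 2 - 45 = -43$)
$n{\left(x \right)} = 8 x^{2}$ ($n{\left(x \right)} = 8 x x = 8 x^{2}$)
$\left(J{\left(47 \right)} - 1192\right) + n{\left(s \right)} = \left(4 \cdot 47^{2} - 1192\right) + 8 \left(-43\right)^{2} = \left(4 \cdot 2209 - 1192\right) + 8 \cdot 1849 = \left(8836 - 1192\right) + 14792 = 7644 + 14792 = 22436$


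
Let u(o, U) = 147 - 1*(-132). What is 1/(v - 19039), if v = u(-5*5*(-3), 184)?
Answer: -1/18760 ≈ -5.3305e-5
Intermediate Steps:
u(o, U) = 279 (u(o, U) = 147 + 132 = 279)
v = 279
1/(v - 19039) = 1/(279 - 19039) = 1/(-18760) = -1/18760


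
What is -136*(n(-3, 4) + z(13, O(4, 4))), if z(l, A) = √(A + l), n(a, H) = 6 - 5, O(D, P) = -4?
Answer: -544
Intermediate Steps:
n(a, H) = 1
-136*(n(-3, 4) + z(13, O(4, 4))) = -136*(1 + √(-4 + 13)) = -136*(1 + √9) = -136*(1 + 3) = -136*4 = -544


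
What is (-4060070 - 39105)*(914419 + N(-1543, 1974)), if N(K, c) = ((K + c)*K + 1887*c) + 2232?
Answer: -16300598941300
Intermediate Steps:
N(K, c) = 2232 + 1887*c + K*(K + c) (N(K, c) = (K*(K + c) + 1887*c) + 2232 = (1887*c + K*(K + c)) + 2232 = 2232 + 1887*c + K*(K + c))
(-4060070 - 39105)*(914419 + N(-1543, 1974)) = (-4060070 - 39105)*(914419 + (2232 + (-1543)**2 + 1887*1974 - 1543*1974)) = -4099175*(914419 + (2232 + 2380849 + 3724938 - 3045882)) = -4099175*(914419 + 3062137) = -4099175*3976556 = -16300598941300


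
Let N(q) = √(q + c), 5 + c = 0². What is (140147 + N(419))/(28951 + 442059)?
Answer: 140147/471010 + 3*√46/471010 ≈ 0.29759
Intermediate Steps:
c = -5 (c = -5 + 0² = -5 + 0 = -5)
N(q) = √(-5 + q) (N(q) = √(q - 5) = √(-5 + q))
(140147 + N(419))/(28951 + 442059) = (140147 + √(-5 + 419))/(28951 + 442059) = (140147 + √414)/471010 = (140147 + 3*√46)*(1/471010) = 140147/471010 + 3*√46/471010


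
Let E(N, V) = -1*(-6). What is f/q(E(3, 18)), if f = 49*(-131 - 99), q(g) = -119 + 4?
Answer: 98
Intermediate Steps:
E(N, V) = 6
q(g) = -115
f = -11270 (f = 49*(-230) = -11270)
f/q(E(3, 18)) = -11270/(-115) = -11270*(-1/115) = 98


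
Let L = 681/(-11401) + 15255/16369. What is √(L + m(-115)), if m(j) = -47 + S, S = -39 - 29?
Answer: I*√3974857696779326461/186622969 ≈ 10.683*I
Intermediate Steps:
S = -68
m(j) = -115 (m(j) = -47 - 68 = -115)
L = 162774966/186622969 (L = 681*(-1/11401) + 15255*(1/16369) = -681/11401 + 15255/16369 = 162774966/186622969 ≈ 0.87221)
√(L + m(-115)) = √(162774966/186622969 - 115) = √(-21298866469/186622969) = I*√3974857696779326461/186622969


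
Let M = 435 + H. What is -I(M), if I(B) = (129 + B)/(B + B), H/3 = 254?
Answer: -221/399 ≈ -0.55388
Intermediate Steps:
H = 762 (H = 3*254 = 762)
M = 1197 (M = 435 + 762 = 1197)
I(B) = (129 + B)/(2*B) (I(B) = (129 + B)/((2*B)) = (129 + B)*(1/(2*B)) = (129 + B)/(2*B))
-I(M) = -(129 + 1197)/(2*1197) = -1326/(2*1197) = -1*221/399 = -221/399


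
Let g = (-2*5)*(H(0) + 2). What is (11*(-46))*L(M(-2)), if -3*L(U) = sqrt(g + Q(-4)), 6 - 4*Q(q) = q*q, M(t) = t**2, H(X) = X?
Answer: 253*I*sqrt(10) ≈ 800.06*I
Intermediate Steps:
g = -20 (g = (-2*5)*(0 + 2) = -10*2 = -20)
Q(q) = 3/2 - q**2/4 (Q(q) = 3/2 - q*q/4 = 3/2 - q**2/4)
L(U) = -I*sqrt(10)/2 (L(U) = -sqrt(-20 + (3/2 - 1/4*(-4)**2))/3 = -sqrt(-20 + (3/2 - 1/4*16))/3 = -sqrt(-20 + (3/2 - 4))/3 = -sqrt(-20 - 5/2)/3 = -I*sqrt(10)/2)
(11*(-46))*L(M(-2)) = (11*(-46))*(-I*sqrt(10)/2) = -(-253)*I*sqrt(10) = 253*I*sqrt(10)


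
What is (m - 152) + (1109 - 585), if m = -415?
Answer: -43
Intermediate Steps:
(m - 152) + (1109 - 585) = (-415 - 152) + (1109 - 585) = -567 + 524 = -43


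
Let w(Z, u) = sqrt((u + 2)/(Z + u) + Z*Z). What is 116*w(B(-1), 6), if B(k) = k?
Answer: 116*sqrt(65)/5 ≈ 187.04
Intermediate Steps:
w(Z, u) = sqrt(Z**2 + (2 + u)/(Z + u)) (w(Z, u) = sqrt((2 + u)/(Z + u) + Z**2) = sqrt(Z**2 + (2 + u)/(Z + u)))
116*w(B(-1), 6) = 116*sqrt((2 + 6 + (-1)**2*(-1 + 6))/(-1 + 6)) = 116*sqrt((2 + 6 + 1*5)/5) = 116*sqrt((2 + 6 + 5)/5) = 116*sqrt((1/5)*13) = 116*sqrt(13/5) = 116*(sqrt(65)/5) = 116*sqrt(65)/5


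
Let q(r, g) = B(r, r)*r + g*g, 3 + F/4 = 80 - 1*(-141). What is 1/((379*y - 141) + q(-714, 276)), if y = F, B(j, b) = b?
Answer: 1/916319 ≈ 1.0913e-6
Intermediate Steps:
F = 872 (F = -12 + 4*(80 - 1*(-141)) = -12 + 4*(80 + 141) = -12 + 4*221 = -12 + 884 = 872)
q(r, g) = g² + r² (q(r, g) = r*r + g*g = r² + g² = g² + r²)
y = 872
1/((379*y - 141) + q(-714, 276)) = 1/((379*872 - 141) + (276² + (-714)²)) = 1/((330488 - 141) + (76176 + 509796)) = 1/(330347 + 585972) = 1/916319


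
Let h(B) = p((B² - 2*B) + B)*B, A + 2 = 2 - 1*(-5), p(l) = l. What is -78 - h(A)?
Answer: -178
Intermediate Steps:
A = 5 (A = -2 + (2 - 1*(-5)) = -2 + (2 + 5) = -2 + 7 = 5)
h(B) = B*(B² - B) (h(B) = ((B² - 2*B) + B)*B = (B² - B)*B = B*(B² - B))
-78 - h(A) = -78 - 5²*(-1 + 5) = -78 - 25*4 = -78 - 1*100 = -78 - 100 = -178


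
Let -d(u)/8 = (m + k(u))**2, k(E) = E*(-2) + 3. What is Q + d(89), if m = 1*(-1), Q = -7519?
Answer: -255327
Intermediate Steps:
k(E) = 3 - 2*E (k(E) = -2*E + 3 = 3 - 2*E)
m = -1
d(u) = -8*(2 - 2*u)**2 (d(u) = -8*(-1 + (3 - 2*u))**2 = -8*(2 - 2*u)**2)
Q + d(89) = -7519 - 32*(-1 + 89)**2 = -7519 - 32*88**2 = -7519 - 32*7744 = -7519 - 247808 = -255327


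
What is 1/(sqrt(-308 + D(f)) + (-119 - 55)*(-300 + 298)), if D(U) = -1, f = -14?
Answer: 116/40471 - I*sqrt(309)/121413 ≈ 0.0028662 - 0.00014478*I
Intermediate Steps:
1/(sqrt(-308 + D(f)) + (-119 - 55)*(-300 + 298)) = 1/(sqrt(-308 - 1) + (-119 - 55)*(-300 + 298)) = 1/(sqrt(-309) - 174*(-2)) = 1/(I*sqrt(309) + 348) = 1/(348 + I*sqrt(309))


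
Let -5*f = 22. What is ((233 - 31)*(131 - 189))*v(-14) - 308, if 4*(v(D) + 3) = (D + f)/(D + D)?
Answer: 1152033/35 ≈ 32915.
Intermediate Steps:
f = -22/5 (f = -⅕*22 = -22/5 ≈ -4.4000)
v(D) = -3 + (-22/5 + D)/(8*D) (v(D) = -3 + ((D - 22/5)/(D + D))/4 = -3 + ((-22/5 + D)/((2*D)))/4 = -3 + ((-22/5 + D)*(1/(2*D)))/4 = -3 + ((-22/5 + D)/(2*D))/4 = -3 + (-22/5 + D)/(8*D))
((233 - 31)*(131 - 189))*v(-14) - 308 = ((233 - 31)*(131 - 189))*((1/40)*(-22 - 115*(-14))/(-14)) - 308 = (202*(-58))*((1/40)*(-1/14)*(-22 + 1610)) - 308 = -2929*(-1)*1588/(10*14) - 308 = -11716*(-397/140) - 308 = 1162813/35 - 308 = 1152033/35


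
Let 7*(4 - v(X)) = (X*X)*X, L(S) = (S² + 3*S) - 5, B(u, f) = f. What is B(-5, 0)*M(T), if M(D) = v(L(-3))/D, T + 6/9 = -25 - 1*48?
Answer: 0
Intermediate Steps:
T = -221/3 (T = -⅔ + (-25 - 1*48) = -⅔ + (-25 - 48) = -⅔ - 73 = -221/3 ≈ -73.667)
L(S) = -5 + S² + 3*S
v(X) = 4 - X³/7 (v(X) = 4 - X*X*X/7 = 4 - X²*X/7 = 4 - X³/7)
M(D) = 153/(7*D) (M(D) = (4 - (-5 + (-3)² + 3*(-3))³/7)/D = (4 - (-5 + 9 - 9)³/7)/D = (4 - ⅐*(-5)³)/D = (4 - ⅐*(-125))/D = (4 + 125/7)/D = 153/(7*D))
B(-5, 0)*M(T) = 0*(153/(7*(-221/3))) = 0*((153/7)*(-3/221)) = 0*(-27/91) = 0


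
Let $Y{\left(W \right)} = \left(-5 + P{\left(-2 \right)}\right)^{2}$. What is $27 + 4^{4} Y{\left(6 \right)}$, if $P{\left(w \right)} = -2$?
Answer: $12571$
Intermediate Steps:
$Y{\left(W \right)} = 49$ ($Y{\left(W \right)} = \left(-5 - 2\right)^{2} = \left(-7\right)^{2} = 49$)
$27 + 4^{4} Y{\left(6 \right)} = 27 + 4^{4} \cdot 49 = 27 + 256 \cdot 49 = 27 + 12544 = 12571$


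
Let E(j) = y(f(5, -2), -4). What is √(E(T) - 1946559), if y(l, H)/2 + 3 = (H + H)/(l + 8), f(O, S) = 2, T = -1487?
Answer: I*√48664165/5 ≈ 1395.2*I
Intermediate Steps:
y(l, H) = -6 + 4*H/(8 + l) (y(l, H) = -6 + 2*((H + H)/(l + 8)) = -6 + 2*((2*H)/(8 + l)) = -6 + 2*(2*H/(8 + l)) = -6 + 4*H/(8 + l))
E(j) = -38/5 (E(j) = 2*(-24 - 3*2 + 2*(-4))/(8 + 2) = 2*(-24 - 6 - 8)/10 = 2*(⅒)*(-38) = -38/5)
√(E(T) - 1946559) = √(-38/5 - 1946559) = √(-9732833/5) = I*√48664165/5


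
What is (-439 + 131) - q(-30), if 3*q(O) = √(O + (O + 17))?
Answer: -308 - I*√43/3 ≈ -308.0 - 2.1858*I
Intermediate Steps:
q(O) = √(17 + 2*O)/3 (q(O) = √(O + (O + 17))/3 = √(O + (17 + O))/3 = √(17 + 2*O)/3)
(-439 + 131) - q(-30) = (-439 + 131) - √(17 + 2*(-30))/3 = -308 - √(17 - 60)/3 = -308 - √(-43)/3 = -308 - I*√43/3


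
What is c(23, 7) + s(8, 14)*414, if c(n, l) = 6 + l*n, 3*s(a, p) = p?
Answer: 2099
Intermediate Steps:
s(a, p) = p/3
c(23, 7) + s(8, 14)*414 = (6 + 7*23) + ((⅓)*14)*414 = (6 + 161) + (14/3)*414 = 167 + 1932 = 2099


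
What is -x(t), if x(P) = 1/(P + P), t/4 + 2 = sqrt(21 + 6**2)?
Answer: -1/212 - sqrt(57)/424 ≈ -0.022523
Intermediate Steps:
t = -8 + 4*sqrt(57) (t = -8 + 4*sqrt(21 + 6**2) = -8 + 4*sqrt(21 + 36) = -8 + 4*sqrt(57) ≈ 22.199)
x(P) = 1/(2*P)
-x(t) = -1/(2*(-8 + 4*sqrt(57)))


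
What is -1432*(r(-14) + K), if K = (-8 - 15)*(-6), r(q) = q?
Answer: -177568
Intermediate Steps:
K = 138 (K = -23*(-6) = 138)
-1432*(r(-14) + K) = -1432*(-14 + 138) = -1432*124 = -177568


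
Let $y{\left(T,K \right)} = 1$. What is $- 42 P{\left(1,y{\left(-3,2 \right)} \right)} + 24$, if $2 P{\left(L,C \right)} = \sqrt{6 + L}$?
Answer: $24 - 21 \sqrt{7} \approx -31.561$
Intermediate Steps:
$P{\left(L,C \right)} = \frac{\sqrt{6 + L}}{2}$
$- 42 P{\left(1,y{\left(-3,2 \right)} \right)} + 24 = - 42 \frac{\sqrt{6 + 1}}{2} + 24 = - 42 \frac{\sqrt{7}}{2} + 24 = - 21 \sqrt{7} + 24 = 24 - 21 \sqrt{7}$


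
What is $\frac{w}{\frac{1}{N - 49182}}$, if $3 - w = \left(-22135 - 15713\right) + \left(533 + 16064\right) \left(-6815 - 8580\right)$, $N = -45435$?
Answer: $-24179248130922$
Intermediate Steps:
$w = 255548666$ ($w = 3 - \left(\left(-22135 - 15713\right) + \left(533 + 16064\right) \left(-6815 - 8580\right)\right) = 3 - \left(-37848 + 16597 \left(-15395\right)\right) = 3 - \left(-37848 - 255510815\right) = 3 - -255548663 = 3 + 255548663 = 255548666$)
$\frac{w}{\frac{1}{N - 49182}} = \frac{255548666}{\frac{1}{-45435 - 49182}} = \frac{255548666}{\frac{1}{-94617}} = \frac{255548666}{- \frac{1}{94617}} = 255548666 \left(-94617\right) = -24179248130922$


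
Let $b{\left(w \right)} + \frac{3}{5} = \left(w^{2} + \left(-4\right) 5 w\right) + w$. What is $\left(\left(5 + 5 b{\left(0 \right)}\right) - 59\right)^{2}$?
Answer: $3249$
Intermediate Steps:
$b{\left(w \right)} = - \frac{3}{5} + w^{2} - 19 w$ ($b{\left(w \right)} = - \frac{3}{5} + \left(\left(w^{2} + \left(-4\right) 5 w\right) + w\right) = - \frac{3}{5} + \left(\left(w^{2} - 20 w\right) + w\right) = - \frac{3}{5} + \left(w^{2} - 19 w\right) = - \frac{3}{5} + w^{2} - 19 w$)
$\left(\left(5 + 5 b{\left(0 \right)}\right) - 59\right)^{2} = \left(\left(5 + 5 \left(- \frac{3}{5} + 0^{2} - 0\right)\right) - 59\right)^{2} = \left(\left(5 + 5 \left(- \frac{3}{5} + 0 + 0\right)\right) - 59\right)^{2} = \left(\left(5 + 5 \left(- \frac{3}{5}\right)\right) - 59\right)^{2} = \left(\left(5 - 3\right) - 59\right)^{2} = \left(2 - 59\right)^{2} = \left(-57\right)^{2} = 3249$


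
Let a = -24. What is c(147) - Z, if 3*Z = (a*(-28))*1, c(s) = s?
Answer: -77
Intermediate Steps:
Z = 224 (Z = (-24*(-28)*1)/3 = (672*1)/3 = (1/3)*672 = 224)
c(147) - Z = 147 - 1*224 = 147 - 224 = -77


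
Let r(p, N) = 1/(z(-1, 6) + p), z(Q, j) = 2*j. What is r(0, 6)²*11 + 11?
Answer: 1595/144 ≈ 11.076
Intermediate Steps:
r(p, N) = 1/(12 + p) (r(p, N) = 1/(2*6 + p) = 1/(12 + p))
r(0, 6)²*11 + 11 = (1/(12 + 0))²*11 + 11 = (1/12)²*11 + 11 = (1/144)*11 + 11 = 11/144 + 11 = 1595/144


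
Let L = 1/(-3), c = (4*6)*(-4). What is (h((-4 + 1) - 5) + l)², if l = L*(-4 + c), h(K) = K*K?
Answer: 85264/9 ≈ 9473.8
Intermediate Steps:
h(K) = K²
c = -96 (c = 24*(-4) = -96)
L = -⅓ (L = 1*(-⅓) = -⅓ ≈ -0.33333)
l = 100/3 (l = -(-4 - 96)/3 = -⅓*(-100) = 100/3 ≈ 33.333)
(h((-4 + 1) - 5) + l)² = (((-4 + 1) - 5)² + 100/3)² = ((-3 - 5)² + 100/3)² = ((-8)² + 100/3)² = (64 + 100/3)² = (292/3)² = 85264/9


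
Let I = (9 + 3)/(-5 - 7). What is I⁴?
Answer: 1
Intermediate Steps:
I = -1 (I = 12/(-12) = 12*(-1/12) = -1)
I⁴ = (-1)⁴ = 1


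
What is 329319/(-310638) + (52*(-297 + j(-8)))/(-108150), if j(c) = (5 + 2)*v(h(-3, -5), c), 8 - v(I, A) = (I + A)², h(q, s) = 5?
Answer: -5117547391/5599249950 ≈ -0.91397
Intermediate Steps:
v(I, A) = 8 - (A + I)² (v(I, A) = 8 - (I + A)² = 8 - (A + I)²)
j(c) = 56 - 7*(5 + c)² (j(c) = (5 + 2)*(8 - (c + 5)²) = 7*(8 - (5 + c)²) = 56 - 7*(5 + c)²)
329319/(-310638) + (52*(-297 + j(-8)))/(-108150) = 329319/(-310638) + (52*(-297 + (56 - 7*(5 - 8)²)))/(-108150) = 329319*(-1/310638) + (52*(-297 + (56 - 7*(-3)²)))*(-1/108150) = -109773/103546 + (52*(-297 + (56 - 7*9)))*(-1/108150) = -109773/103546 + (52*(-297 + (56 - 63)))*(-1/108150) = -109773/103546 + (52*(-297 - 7))*(-1/108150) = -109773/103546 + (52*(-304))*(-1/108150) = -109773/103546 - 15808*(-1/108150) = -109773/103546 + 7904/54075 = -5117547391/5599249950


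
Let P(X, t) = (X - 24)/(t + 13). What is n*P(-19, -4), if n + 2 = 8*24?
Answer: -8170/9 ≈ -907.78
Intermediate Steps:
n = 190 (n = -2 + 8*24 = -2 + 192 = 190)
P(X, t) = (-24 + X)/(13 + t)
n*P(-19, -4) = 190*((-24 - 19)/(13 - 4)) = 190*(-43/9) = -8170/9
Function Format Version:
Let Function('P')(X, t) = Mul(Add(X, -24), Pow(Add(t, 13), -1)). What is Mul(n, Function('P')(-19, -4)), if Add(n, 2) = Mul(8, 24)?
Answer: Rational(-8170, 9) ≈ -907.78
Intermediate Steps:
n = 190 (n = Add(-2, Mul(8, 24)) = Add(-2, 192) = 190)
Function('P')(X, t) = Mul(Pow(Add(13, t), -1), Add(-24, X)) (Function('P')(X, t) = Mul(Add(-24, X), Pow(Add(13, t), -1)) = Mul(Pow(Add(13, t), -1), Add(-24, X)))
Mul(n, Function('P')(-19, -4)) = Mul(190, Mul(Pow(Add(13, -4), -1), Add(-24, -19))) = Mul(190, Mul(Pow(9, -1), -43)) = Mul(190, Mul(Rational(1, 9), -43)) = Mul(190, Rational(-43, 9)) = Rational(-8170, 9)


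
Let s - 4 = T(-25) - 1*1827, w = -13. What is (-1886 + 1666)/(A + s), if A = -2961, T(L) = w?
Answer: 220/4797 ≈ 0.045862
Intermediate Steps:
T(L) = -13
s = -1836 (s = 4 + (-13 - 1*1827) = 4 + (-13 - 1827) = 4 - 1840 = -1836)
(-1886 + 1666)/(A + s) = (-1886 + 1666)/(-2961 - 1836) = -220/(-4797) = -220*(-1/4797) = 220/4797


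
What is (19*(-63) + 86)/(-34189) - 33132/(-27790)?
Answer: 581812319/475056155 ≈ 1.2247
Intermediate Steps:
(19*(-63) + 86)/(-34189) - 33132/(-27790) = (-1197 + 86)*(-1/34189) - 33132*(-1/27790) = -1111*(-1/34189) + 16566/13895 = 1111/34189 + 16566/13895 = 581812319/475056155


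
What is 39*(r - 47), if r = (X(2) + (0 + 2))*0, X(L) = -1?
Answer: -1833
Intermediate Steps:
r = 0 (r = (-1 + (0 + 2))*0 = (-1 + 2)*0 = 1*0 = 0)
39*(r - 47) = 39*(0 - 47) = 39*(-47) = -1833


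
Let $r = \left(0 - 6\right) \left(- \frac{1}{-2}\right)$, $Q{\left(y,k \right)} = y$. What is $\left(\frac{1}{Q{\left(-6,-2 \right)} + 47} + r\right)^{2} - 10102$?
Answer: $- \frac{16966578}{1681} \approx -10093.0$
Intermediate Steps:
$r = -3$ ($r = \left(0 - 6\right) \left(\left(-1\right) \left(- \frac{1}{2}\right)\right) = \left(0 - 6\right) \frac{1}{2} = \left(-6\right) \frac{1}{2} = -3$)
$\left(\frac{1}{Q{\left(-6,-2 \right)} + 47} + r\right)^{2} - 10102 = \left(\frac{1}{-6 + 47} - 3\right)^{2} - 10102 = \left(\frac{1}{41} - 3\right)^{2} - 10102 = \left(- \frac{122}{41}\right)^{2} - 10102 = \frac{14884}{1681} - 10102 = - \frac{16966578}{1681}$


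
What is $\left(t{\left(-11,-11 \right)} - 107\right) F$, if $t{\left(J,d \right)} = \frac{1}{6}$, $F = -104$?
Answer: $\frac{33332}{3} \approx 11111.0$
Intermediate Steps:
$t{\left(J,d \right)} = \frac{1}{6}$
$\left(t{\left(-11,-11 \right)} - 107\right) F = \left(\frac{1}{6} - 107\right) \left(-104\right) = \left(- \frac{641}{6}\right) \left(-104\right) = \frac{33332}{3}$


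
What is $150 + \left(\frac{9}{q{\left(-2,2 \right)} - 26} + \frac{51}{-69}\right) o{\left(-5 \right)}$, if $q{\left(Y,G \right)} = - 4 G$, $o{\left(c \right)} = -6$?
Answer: $\frac{61005}{391} \approx 156.02$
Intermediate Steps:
$150 + \left(\frac{9}{q{\left(-2,2 \right)} - 26} + \frac{51}{-69}\right) o{\left(-5 \right)} = 150 + \left(\frac{9}{\left(-4\right) 2 - 26} + \frac{51}{-69}\right) \left(-6\right) = 150 + \left(\frac{9}{-8 - 26} + 51 \left(- \frac{1}{69}\right)\right) \left(-6\right) = 150 + \left(\frac{9}{-34} - \frac{17}{23}\right) \left(-6\right) = 150 + \left(9 \left(- \frac{1}{34}\right) - \frac{17}{23}\right) \left(-6\right) = 150 + \left(- \frac{9}{34} - \frac{17}{23}\right) \left(-6\right) = 150 - - \frac{2355}{391} = 150 + \frac{2355}{391} = \frac{61005}{391}$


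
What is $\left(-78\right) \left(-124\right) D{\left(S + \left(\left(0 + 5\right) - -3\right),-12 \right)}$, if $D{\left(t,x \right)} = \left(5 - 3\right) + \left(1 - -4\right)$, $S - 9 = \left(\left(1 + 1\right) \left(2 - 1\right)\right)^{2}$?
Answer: $67704$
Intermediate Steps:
$S = 13$ ($S = 9 + \left(\left(1 + 1\right) \left(2 - 1\right)\right)^{2} = 9 + \left(2 \cdot 1\right)^{2} = 9 + 2^{2} = 9 + 4 = 13$)
$D{\left(t,x \right)} = 7$ ($D{\left(t,x \right)} = 2 + \left(1 + 4\right) = 2 + 5 = 7$)
$\left(-78\right) \left(-124\right) D{\left(S + \left(\left(0 + 5\right) - -3\right),-12 \right)} = \left(-78\right) \left(-124\right) 7 = 9672 \cdot 7 = 67704$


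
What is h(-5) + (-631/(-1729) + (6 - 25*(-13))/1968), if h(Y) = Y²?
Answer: 86880907/3402672 ≈ 25.533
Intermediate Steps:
h(-5) + (-631/(-1729) + (6 - 25*(-13))/1968) = (-5)² + (-631/(-1729) + (6 - 25*(-13))/1968) = 25 + (-631*(-1/1729) + (6 + 325)*(1/1968)) = 25 + (631/1729 + 331*(1/1968)) = 25 + (631/1729 + 331/1968) = 25 + 1814107/3402672 = 86880907/3402672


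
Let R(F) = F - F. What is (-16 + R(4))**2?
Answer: 256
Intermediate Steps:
R(F) = 0
(-16 + R(4))**2 = (-16 + 0)**2 = (-16)**2 = 256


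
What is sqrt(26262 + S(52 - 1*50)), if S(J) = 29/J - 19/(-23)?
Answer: sqrt(55602822)/46 ≈ 162.10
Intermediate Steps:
S(J) = 19/23 + 29/J (S(J) = 29/J - 19*(-1/23) = 29/J + 19/23 = 19/23 + 29/J)
sqrt(26262 + S(52 - 1*50)) = sqrt(26262 + (19/23 + 29/(52 - 1*50))) = sqrt(26262 + (19/23 + 29/(52 - 50))) = sqrt(26262 + (19/23 + 29/2)) = sqrt(26262 + 705/46) = sqrt(1208757/46) = sqrt(55602822)/46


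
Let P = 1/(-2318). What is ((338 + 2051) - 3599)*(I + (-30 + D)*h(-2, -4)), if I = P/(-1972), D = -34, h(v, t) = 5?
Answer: 884964184995/2285548 ≈ 3.8720e+5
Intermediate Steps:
P = -1/2318 ≈ -0.00043141
I = 1/4571096 (I = -1/2318/(-1972) = -1/2318*(-1/1972) = 1/4571096 ≈ 2.1877e-7)
((338 + 2051) - 3599)*(I + (-30 + D)*h(-2, -4)) = ((338 + 2051) - 3599)*(1/4571096 + (-30 - 34)*5) = (2389 - 3599)*(1/4571096 - 64*5) = -1210*(1/4571096 - 320) = -1210*(-1462750719/4571096) = 884964184995/2285548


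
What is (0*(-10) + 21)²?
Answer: 441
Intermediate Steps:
(0*(-10) + 21)² = (0 + 21)² = 21² = 441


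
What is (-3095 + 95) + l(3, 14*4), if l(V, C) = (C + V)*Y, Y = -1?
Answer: -3059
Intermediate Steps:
l(V, C) = -C - V (l(V, C) = (C + V)*(-1) = -C - V)
(-3095 + 95) + l(3, 14*4) = (-3095 + 95) + (-14*4 - 1*3) = -3000 + (-1*56 - 3) = -3000 + (-56 - 3) = -3000 - 59 = -3059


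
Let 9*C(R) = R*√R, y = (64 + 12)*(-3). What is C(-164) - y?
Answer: 228 - 328*I*√41/9 ≈ 228.0 - 233.36*I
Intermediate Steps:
y = -228 (y = 76*(-3) = -228)
C(R) = R^(3/2)/9 (C(R) = (R*√R)/9 = R^(3/2)/9)
C(-164) - y = (-164)^(3/2)/9 - 1*(-228) = (-328*I*√41)/9 + 228 = -328*I*√41/9 + 228 = 228 - 328*I*√41/9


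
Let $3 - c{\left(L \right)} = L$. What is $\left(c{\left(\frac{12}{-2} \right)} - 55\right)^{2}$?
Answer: $2116$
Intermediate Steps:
$c{\left(L \right)} = 3 - L$
$\left(c{\left(\frac{12}{-2} \right)} - 55\right)^{2} = \left(\left(3 - \frac{12}{-2}\right) - 55\right)^{2} = \left(\left(3 - 12 \left(- \frac{1}{2}\right)\right) - 55\right)^{2} = \left(\left(3 - -6\right) - 55\right)^{2} = \left(\left(3 + 6\right) - 55\right)^{2} = \left(9 - 55\right)^{2} = \left(-46\right)^{2} = 2116$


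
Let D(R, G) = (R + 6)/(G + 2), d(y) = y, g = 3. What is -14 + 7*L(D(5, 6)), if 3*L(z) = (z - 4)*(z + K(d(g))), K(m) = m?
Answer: -2611/64 ≈ -40.797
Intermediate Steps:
D(R, G) = (6 + R)/(2 + G)
L(z) = (-4 + z)*(3 + z)/3 (L(z) = ((z - 4)*(z + 3))/3 = ((-4 + z)*(3 + z))/3 = (-4 + z)*(3 + z)/3)
-14 + 7*L(D(5, 6)) = -14 + 7*(-4 - (6 + 5)/(3*(2 + 6)) + ((6 + 5)/(2 + 6))**2/3) = -14 + 7*(-4 - 11/(3*8) + (11/8)**2/3) = -14 + 7*(-4 - 11/24 + ((1/8)*11)**2/3) = -14 + 7*(-4 - 1/3*11/8 + (11/8)**2/3) = -14 + 7*(-4 - 11/24 + (1/3)*(121/64)) = -14 + 7*(-4 - 11/24 + 121/192) = -14 + 7*(-245/64) = -14 - 1715/64 = -2611/64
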